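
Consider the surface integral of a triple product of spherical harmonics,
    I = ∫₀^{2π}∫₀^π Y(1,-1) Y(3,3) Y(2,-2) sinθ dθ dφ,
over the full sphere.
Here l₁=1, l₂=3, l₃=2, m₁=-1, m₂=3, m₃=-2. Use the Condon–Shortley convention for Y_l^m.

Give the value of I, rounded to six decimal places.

-0.319865

m-sum 0 ✓  L=6 even ✓  2≤2≤4 ✓
Π(2lᵢ+1) = 3×7×5 = 105
triangle coeff Δ(1,3,2) = 1/105
Σ_t [1,1]: t=1:−1/4 = -1/4
(3j)²=3/35 [(1 3 2; 0 0 0)], sign=-1
Σ_t [2,2]: t=2:+1/48 = 1/48
(3j)²=1/7 [(1 3 2; -1 3 -2)], sign=+1
⇒ 4πI² = 9/7
I = (-1)√(9/7/(4π)) = -0.31986543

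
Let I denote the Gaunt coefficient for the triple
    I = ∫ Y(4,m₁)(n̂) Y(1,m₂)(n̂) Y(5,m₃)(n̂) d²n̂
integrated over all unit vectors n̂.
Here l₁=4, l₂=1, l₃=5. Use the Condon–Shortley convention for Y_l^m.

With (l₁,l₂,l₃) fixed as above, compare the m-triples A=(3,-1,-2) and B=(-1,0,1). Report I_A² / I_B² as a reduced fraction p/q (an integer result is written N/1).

1/8

Same 4,1,5: normalisation and zero-m 3j drop out of the ratio.
A: Δ: 0! 8! 2! / 11! → 1/495; sum: t=0:+1/10080 = 1/10080; 3j²(4 1 5; 3 -1 -2) = Δ·Π!·Σ² = 1/165  (sign -1)
B: Δ: 0! 8! 2! / 11! → 1/495; sum: t=0:+1/720 = 1/720; 3j²(4 1 5; -1 0 1) = Δ·Π!·Σ² = 8/165  (sign +1)
I_A²/I_B² = (1/165)/(8/165) = 1/8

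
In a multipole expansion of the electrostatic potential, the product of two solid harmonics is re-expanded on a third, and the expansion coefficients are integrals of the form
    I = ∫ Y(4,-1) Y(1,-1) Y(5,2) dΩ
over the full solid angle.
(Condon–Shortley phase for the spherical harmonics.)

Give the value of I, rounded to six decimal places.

0.225034

m-sum 0 ✓  L=10 even ✓  3≤5≤5 ✓
Π(2lᵢ+1) = 9×3×11 = 297
triangle coeff Δ(4,1,5) = 1/495
Σ_t [0,0]: t=0:+1/576 = 1/576
(3j)²=5/99 [(4 1 5; 0 0 0)], sign=-1
Σ_t [0,0]: t=0:+1/1440 = 1/1440
(3j)²=7/165 [(4 1 5; -1 -1 2)], sign=-1
⇒ 4πI² = 7/11
I = (+1)√(7/11/(4π)) = 0.22503380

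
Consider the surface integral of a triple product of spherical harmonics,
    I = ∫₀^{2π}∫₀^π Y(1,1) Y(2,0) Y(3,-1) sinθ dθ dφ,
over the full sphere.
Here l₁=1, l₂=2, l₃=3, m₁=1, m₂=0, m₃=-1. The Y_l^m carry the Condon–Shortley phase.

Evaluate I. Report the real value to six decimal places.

-0.202301

Rules hold: Σm=0, L=6 even, 1≤3≤3.
N = 3·5·7 = 105
Δ = 0!·2!·4!/7! = 1/105
Racah Σ t=0..0: t=0:+1/4 = 1/4
⇒ 3j(1 2 3; 0 0 0)² = 3/35, sgn -1
Racah Σ t=0..0: t=0:+1/8 = 1/8
⇒ 3j(1 2 3; 1 0 -1)² = 2/35, sgn +1
4πI² = N·(3j₀)²·(3jₘ)² = 18/35
I = -1·√(0.514286/4π) = -0.20230066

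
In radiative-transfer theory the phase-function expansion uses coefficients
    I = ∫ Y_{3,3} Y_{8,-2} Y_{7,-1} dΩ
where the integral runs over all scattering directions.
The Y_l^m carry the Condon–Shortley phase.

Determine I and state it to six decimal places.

Checks pass: Σm=0; 18 even; l₃=7∈[5,11].
(2·3+1)(2·8+1)(2·7+1) = 1785
Δ: 4! 2! 12! / 19! → 1/5290740
sum: t=1:−1/7257600 t=2:+1/2073600 t=3:−1/7257600 = 1/4838400
3j²(3 8 7; 0 0 0) = Δ·Π!·Σ² = 252/20995  (sign -1)
sum: t=0:+1/24883200 = 1/24883200
3j²(3 8 7; 3 -2 -1) = Δ·Π!·Σ² = 70/4199  (sign +1)
combine: 4πI² = 1785·252/20995·70/4199 = 370440/1037153
take √, sign -1: I = -0.16859030

-0.168590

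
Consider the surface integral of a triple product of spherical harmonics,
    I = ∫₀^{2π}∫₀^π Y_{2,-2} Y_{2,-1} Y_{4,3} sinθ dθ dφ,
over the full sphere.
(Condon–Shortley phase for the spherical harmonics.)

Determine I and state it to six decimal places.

-0.238414

Checks pass: Σm=0; 8 even; l₃=4∈[0,4].
(2·2+1)(2·2+1)(2·4+1) = 225
Δ: 0! 4! 4! / 9! → 1/630
sum: t=0:+1/16 = 1/16
3j²(2 2 4; 0 0 0) = Δ·Π!·Σ² = 2/35  (sign +1)
sum: t=0:+1/144 = 1/144
3j²(2 2 4; -2 -1 3) = Δ·Π!·Σ² = 1/18  (sign -1)
combine: 4πI² = 225·2/35·1/18 = 5/7
take √, sign -1: I = -0.23841361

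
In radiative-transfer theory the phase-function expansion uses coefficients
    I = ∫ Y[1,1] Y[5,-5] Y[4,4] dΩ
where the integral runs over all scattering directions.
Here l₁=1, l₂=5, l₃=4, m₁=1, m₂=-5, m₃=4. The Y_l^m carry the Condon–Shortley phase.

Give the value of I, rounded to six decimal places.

-0.329416

m-sum 0 ✓  L=10 even ✓  4≤4≤6 ✓
Π(2lᵢ+1) = 3×11×9 = 297
triangle coeff Δ(1,5,4) = 1/495
Σ_t [1,1]: t=1:−1/576 = -1/576
(3j)²=5/99 [(1 5 4; 0 0 0)], sign=-1
Σ_t [0,0]: t=0:+1/80640 = 1/80640
(3j)²=1/11 [(1 5 4; 1 -5 4)], sign=+1
⇒ 4πI² = 15/11
I = (-1)√(15/11/(4π)) = -0.32941575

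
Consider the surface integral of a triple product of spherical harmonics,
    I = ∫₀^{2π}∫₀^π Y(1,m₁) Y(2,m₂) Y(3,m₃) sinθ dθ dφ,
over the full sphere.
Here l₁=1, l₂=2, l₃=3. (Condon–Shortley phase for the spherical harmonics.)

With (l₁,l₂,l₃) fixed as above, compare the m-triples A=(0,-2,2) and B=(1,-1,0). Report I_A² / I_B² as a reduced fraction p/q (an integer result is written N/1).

5/3

l's match ⇒ only the (l;m) 3-j factors differ between A and B.
A: triangle coeff Δ(1,2,3) = 1/105; Σ_t [0,0]: t=0:+1/24 = 1/24; (3j)²=1/21 [(1 2 3; 0 -2 2)], sign=-1
B: triangle coeff Δ(1,2,3) = 1/105; Σ_t [0,0]: t=0:+1/12 = 1/12; (3j)²=1/35 [(1 2 3; 1 -1 0)], sign=-1
I_A²/I_B² = (1/21)/(1/35) = 5/3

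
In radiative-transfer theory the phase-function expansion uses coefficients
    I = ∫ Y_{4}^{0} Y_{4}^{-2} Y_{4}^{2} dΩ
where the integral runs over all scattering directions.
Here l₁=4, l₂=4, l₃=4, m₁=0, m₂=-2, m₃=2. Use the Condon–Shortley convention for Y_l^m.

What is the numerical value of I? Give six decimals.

Rules hold: Σm=0, L=12 even, 0≤4≤8.
N = 9·9·9 = 729
Δ = 4!·4!·4!/13! = 1/450450
Racah Σ t=0..4: t=0:+1/13824 t=1:−1/216 t=2:+1/64 t=3:−1/216 t=4:+1/13824 = 5/768
⇒ 3j(4 4 4; 0 0 0)² = 18/1001, sgn +1
Racah Σ t=0..2: t=0:+1/2304 t=1:−1/216 t=2:+1/384 = -11/6912
⇒ 3j(4 4 4; 0 -2 2)² = 11/1638, sgn -1
4πI² = N·(3j₀)²·(3jₘ)² = 729/8281
I = -1·√(0.0880328/4π) = -0.08369845

-0.083698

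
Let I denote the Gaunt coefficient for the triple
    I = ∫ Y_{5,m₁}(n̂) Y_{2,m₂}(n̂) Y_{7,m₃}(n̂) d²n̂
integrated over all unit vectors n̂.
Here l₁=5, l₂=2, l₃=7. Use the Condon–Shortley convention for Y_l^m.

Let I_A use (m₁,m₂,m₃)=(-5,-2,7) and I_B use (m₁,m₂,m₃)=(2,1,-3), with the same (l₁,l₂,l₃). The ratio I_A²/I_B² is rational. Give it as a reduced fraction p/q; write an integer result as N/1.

l's match ⇒ only the (l;m) 3-j factors differ between A and B.
A: triangle coeff Δ(5,2,7) = 1/15015; Σ_t [0,0]: t=0:+1/87091200 = 1/87091200; (3j)²=1/15 [(5 2 7; -5 -2 7)], sign=+1
B: triangle coeff Δ(5,2,7) = 1/15015; Σ_t [0,0]: t=0:+1/181440 = 1/181440; (3j)²=32/1001 [(5 2 7; 2 1 -3)], sign=+1
I_A²/I_B² = (1/15)/(32/1001) = 1001/480

1001/480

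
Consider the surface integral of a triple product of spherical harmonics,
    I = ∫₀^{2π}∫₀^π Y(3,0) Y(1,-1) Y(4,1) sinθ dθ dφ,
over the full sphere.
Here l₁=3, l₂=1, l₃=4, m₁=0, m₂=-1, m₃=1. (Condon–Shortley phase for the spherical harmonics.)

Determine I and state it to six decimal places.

m-sum 0 ✓  L=8 even ✓  2≤4≤4 ✓
Π(2lᵢ+1) = 7×3×9 = 189
triangle coeff Δ(3,1,4) = 1/252
Σ_t [0,0]: t=0:+1/36 = 1/36
(3j)²=4/63 [(3 1 4; 0 0 0)], sign=+1
Σ_t [0,0]: t=0:+1/72 = 1/72
(3j)²=5/126 [(3 1 4; 0 -1 1)], sign=-1
⇒ 4πI² = 10/21
I = (-1)√(10/21/(4π)) = -0.19466390

-0.194664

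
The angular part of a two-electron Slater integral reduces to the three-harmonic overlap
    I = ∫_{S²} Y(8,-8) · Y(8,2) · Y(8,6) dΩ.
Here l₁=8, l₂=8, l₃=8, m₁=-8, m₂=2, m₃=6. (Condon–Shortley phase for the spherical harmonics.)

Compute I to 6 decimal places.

0.120743

m-sum 0 ✓  L=24 even ✓  0≤8≤16 ✓
Π(2lᵢ+1) = 17×17×17 = 4913
triangle coeff Δ(8,8,8) = 1/236637794250
Σ_t [0,8]: t=0:+1/65548320768000 t=1:−1/128024064000 t=2:+1/2985984000 t=3:−1/373248000 t=4:+1/191102976 t=5:−1/373248000 t=6:+1/2985984000 t=7:−1/128024064000 t=8:+1/65548320768000 = 11/20808990720
(3j)²=490/96577 [(8 8 8; 0 0 0)], sign=+1
Σ_t [8,8]: t=8:+1/2341011456000 = 1/2341011456000
(3j)²=273/37145 [(8 8 8; -8 2 6)], sign=+1
⇒ 4πI² = 34986/190969
I = (+1)√(34986/190969/(4π)) = 0.12074267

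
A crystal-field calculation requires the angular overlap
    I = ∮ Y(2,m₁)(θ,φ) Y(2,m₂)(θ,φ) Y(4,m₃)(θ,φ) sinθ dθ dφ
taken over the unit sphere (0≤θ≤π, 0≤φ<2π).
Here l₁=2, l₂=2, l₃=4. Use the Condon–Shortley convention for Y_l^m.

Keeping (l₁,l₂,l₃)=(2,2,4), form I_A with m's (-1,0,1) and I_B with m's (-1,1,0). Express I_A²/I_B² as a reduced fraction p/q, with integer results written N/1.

15/8

Shared (l₁,l₂,l₃)=(2,2,4): N and (l;000)² cancel in I_A²/I_B².
A: Δ = 0!·4!·4!/9! = 1/630; Racah Σ t=0..0: t=0:+1/24 = 1/24; ⇒ 3j(2 2 4; -1 0 1)² = 1/21, sgn -1
B: Δ = 0!·4!·4!/9! = 1/630; Racah Σ t=0..0: t=0:+1/36 = 1/36; ⇒ 3j(2 2 4; -1 1 0)² = 8/315, sgn +1
I_A²/I_B² = (1/21)/(8/315) = 15/8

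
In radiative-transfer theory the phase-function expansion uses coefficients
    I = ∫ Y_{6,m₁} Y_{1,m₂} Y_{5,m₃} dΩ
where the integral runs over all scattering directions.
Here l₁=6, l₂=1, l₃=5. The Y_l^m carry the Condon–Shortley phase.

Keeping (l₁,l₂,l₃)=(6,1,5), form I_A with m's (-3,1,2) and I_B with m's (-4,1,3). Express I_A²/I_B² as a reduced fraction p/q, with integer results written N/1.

4/5

Shared (l₁,l₂,l₃)=(6,1,5): N and (l;000)² cancel in I_A²/I_B².
A: Δ = 2!·10!·0!/13! = 1/858; Racah Σ t=2..2: t=2:+1/60480 = 1/60480; ⇒ 3j(6 1 5; -3 1 2)² = 6/143, sgn -1
B: Δ = 2!·10!·0!/13! = 1/858; Racah Σ t=2..2: t=2:+1/161280 = 1/161280; ⇒ 3j(6 1 5; -4 1 3)² = 15/286, sgn +1
I_A²/I_B² = (6/143)/(15/286) = 4/5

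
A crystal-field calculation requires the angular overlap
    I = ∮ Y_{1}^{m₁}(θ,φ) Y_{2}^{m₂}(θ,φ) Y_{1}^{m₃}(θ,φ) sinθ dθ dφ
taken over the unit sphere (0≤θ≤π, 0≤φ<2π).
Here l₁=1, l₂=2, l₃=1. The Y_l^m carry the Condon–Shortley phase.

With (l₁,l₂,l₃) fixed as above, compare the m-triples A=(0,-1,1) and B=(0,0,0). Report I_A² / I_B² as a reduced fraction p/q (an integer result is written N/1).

3/4

l's match ⇒ only the (l;m) 3-j factors differ between A and B.
A: triangle coeff Δ(1,2,1) = 1/30; Σ_t [1,1]: t=1:−1/2 = -1/2; (3j)²=1/10 [(1 2 1; 0 -1 1)], sign=-1
B: triangle coeff Δ(1,2,1) = 1/30; Σ_t [1,1]: t=1:−1/1 = -1/1; (3j)²=2/15 [(1 2 1; 0 0 0)], sign=+1
I_A²/I_B² = (1/10)/(2/15) = 3/4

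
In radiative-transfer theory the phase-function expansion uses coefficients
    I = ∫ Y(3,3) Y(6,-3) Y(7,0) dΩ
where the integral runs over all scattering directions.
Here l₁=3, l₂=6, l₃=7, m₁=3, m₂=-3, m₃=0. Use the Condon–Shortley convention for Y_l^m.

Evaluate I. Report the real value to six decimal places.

m-sum 0 ✓  L=16 even ✓  3≤7≤9 ✓
Π(2lᵢ+1) = 7×13×15 = 1365
triangle coeff Δ(3,6,7) = 1/2042040
Σ_t [0,2]: t=0:+1/207360 t=1:−1/57600 t=2:+1/207360 = -1/129600
(3j)²=168/12155 [(3 6 7; 0 0 0)], sign=+1
Σ_t [0,0]: t=0:+1/1451520 = 1/1451520
(3j)²=45/4862 [(3 6 7; 3 -3 0)], sign=-1
⇒ 4πI² = 79380/454597
I = (-1)√(79380/454597/(4π)) = -0.11787924

-0.117879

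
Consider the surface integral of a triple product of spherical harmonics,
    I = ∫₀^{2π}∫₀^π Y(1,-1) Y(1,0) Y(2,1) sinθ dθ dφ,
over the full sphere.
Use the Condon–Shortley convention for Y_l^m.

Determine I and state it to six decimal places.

-0.218510

Checks pass: Σm=0; 4 even; l₃=2∈[0,2].
(2·1+1)(2·1+1)(2·2+1) = 45
Δ: 0! 2! 2! / 5! → 1/30
sum: t=0:+1/1 = 1/1
3j²(1 1 2; 0 0 0) = Δ·Π!·Σ² = 2/15  (sign +1)
sum: t=0:+1/2 = 1/2
3j²(1 1 2; -1 0 1) = Δ·Π!·Σ² = 1/10  (sign -1)
combine: 4πI² = 45·2/15·1/10 = 3/5
take √, sign -1: I = -0.21850969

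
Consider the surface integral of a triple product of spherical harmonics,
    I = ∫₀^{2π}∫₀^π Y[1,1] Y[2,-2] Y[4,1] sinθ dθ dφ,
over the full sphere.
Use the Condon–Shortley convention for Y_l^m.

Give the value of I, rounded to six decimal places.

|1−2|≤4≤1+2 violated ⇒ I = 0

0.000000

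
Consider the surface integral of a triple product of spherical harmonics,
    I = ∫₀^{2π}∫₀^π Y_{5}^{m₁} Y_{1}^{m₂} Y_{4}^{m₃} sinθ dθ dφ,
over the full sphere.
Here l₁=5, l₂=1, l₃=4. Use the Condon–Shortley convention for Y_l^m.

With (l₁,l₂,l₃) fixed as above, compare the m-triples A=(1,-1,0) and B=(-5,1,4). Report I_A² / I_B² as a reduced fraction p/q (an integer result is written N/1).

Shared (l₁,l₂,l₃)=(5,1,4): N and (l;000)² cancel in I_A²/I_B².
A: Δ = 2!·8!·0!/11! = 1/495; Racah Σ t=0..0: t=0:+1/1152 = 1/1152; ⇒ 3j(5 1 4; 1 -1 0)² = 1/33, sgn +1
B: Δ = 2!·8!·0!/11! = 1/495; Racah Σ t=2..2: t=2:+1/80640 = 1/80640; ⇒ 3j(5 1 4; -5 1 4)² = 1/11, sgn +1
I_A²/I_B² = (1/33)/(1/11) = 1/3

1/3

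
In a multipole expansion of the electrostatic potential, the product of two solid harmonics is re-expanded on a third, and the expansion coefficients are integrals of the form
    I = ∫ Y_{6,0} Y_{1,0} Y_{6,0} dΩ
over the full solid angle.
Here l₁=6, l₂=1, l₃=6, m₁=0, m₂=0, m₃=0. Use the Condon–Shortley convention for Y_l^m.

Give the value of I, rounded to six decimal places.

l₁+l₂+l₃=13 is odd: 3j(l;000)=0 ⇒ I=0

0.000000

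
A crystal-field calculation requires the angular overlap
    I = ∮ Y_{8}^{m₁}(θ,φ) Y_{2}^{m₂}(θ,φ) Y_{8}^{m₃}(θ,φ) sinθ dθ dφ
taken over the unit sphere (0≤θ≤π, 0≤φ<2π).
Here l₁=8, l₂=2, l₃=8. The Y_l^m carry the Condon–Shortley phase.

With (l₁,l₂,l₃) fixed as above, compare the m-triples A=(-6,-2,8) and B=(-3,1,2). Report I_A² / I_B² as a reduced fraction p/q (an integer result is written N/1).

16/55

Shared (l₁,l₂,l₃)=(8,2,8): N and (l;000)² cancel in I_A²/I_B².
A: Δ = 2!·14!·2!/19! = 1/348840; Racah Σ t=0..0: t=0:+1/348713164800 = 1/348713164800; ⇒ 3j(8 2 8; -6 -2 8)² = 2/969, sgn +1
B: Δ = 2!·14!·2!/19! = 1/348840; Racah Σ t=1..2: t=1:−1/174182400 t=2:+1/87091200 = 1/174182400; ⇒ 3j(8 2 8; -3 1 2)² = 55/7752, sgn +1
I_A²/I_B² = (2/969)/(55/7752) = 16/55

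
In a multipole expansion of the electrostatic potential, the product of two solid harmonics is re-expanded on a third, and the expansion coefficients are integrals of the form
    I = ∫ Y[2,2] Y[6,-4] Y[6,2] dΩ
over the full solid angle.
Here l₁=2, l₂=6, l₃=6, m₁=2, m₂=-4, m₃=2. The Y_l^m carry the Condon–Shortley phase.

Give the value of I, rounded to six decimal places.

-0.153870

m-sum 0 ✓  L=14 even ✓  4≤6≤8 ✓
Π(2lᵢ+1) = 5×13×13 = 845
triangle coeff Δ(2,6,6) = 1/90090
Σ_t [0,2]: t=0:+1/69120 t=1:−1/14400 t=2:+1/69120 = -7/172800
(3j)²=14/715 [(2 6 6; 0 0 0)], sign=-1
Σ_t [0,0]: t=0:+1/322560 = 1/322560
(3j)²=18/1001 [(2 6 6; 2 -4 2)], sign=+1
⇒ 4πI² = 36/121
I = (-1)√(36/121/(4π)) = -0.15386989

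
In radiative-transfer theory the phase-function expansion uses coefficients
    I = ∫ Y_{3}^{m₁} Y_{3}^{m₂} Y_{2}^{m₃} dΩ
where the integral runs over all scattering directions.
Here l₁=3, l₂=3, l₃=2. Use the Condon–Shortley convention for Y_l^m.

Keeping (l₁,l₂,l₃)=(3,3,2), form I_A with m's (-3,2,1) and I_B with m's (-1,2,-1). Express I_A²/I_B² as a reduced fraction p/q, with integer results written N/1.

5/3

l's match ⇒ only the (l;m) 3-j factors differ between A and B.
A: triangle coeff Δ(3,3,2) = 1/3780; Σ_t [4,4]: t=4:+1/48 = 1/48; (3j)²=5/84 [(3 3 2; -3 2 1)], sign=-1
B: triangle coeff Δ(3,3,2) = 1/3780; Σ_t [3,4]: t=3:−1/12 t=4:+1/48 = -1/16; (3j)²=1/28 [(3 3 2; -1 2 -1)], sign=+1
I_A²/I_B² = (5/84)/(1/28) = 5/3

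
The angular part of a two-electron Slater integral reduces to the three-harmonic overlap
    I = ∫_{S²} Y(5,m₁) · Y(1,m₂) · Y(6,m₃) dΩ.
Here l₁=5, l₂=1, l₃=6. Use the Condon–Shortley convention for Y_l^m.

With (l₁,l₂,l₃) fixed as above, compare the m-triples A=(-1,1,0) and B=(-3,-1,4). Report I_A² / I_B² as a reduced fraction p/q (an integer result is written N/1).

Shared (l₁,l₂,l₃)=(5,1,6): N and (l;000)² cancel in I_A²/I_B².
A: Δ = 0!·10!·2!/13! = 1/858; Racah Σ t=0..0: t=0:+1/34560 = 1/34560; ⇒ 3j(5 1 6; -1 1 0)² = 5/286, sgn +1
B: Δ = 0!·10!·2!/13! = 1/858; Racah Σ t=0..0: t=0:+1/161280 = 1/161280; ⇒ 3j(5 1 6; -3 -1 4)² = 15/286, sgn +1
I_A²/I_B² = (5/286)/(15/286) = 1/3

1/3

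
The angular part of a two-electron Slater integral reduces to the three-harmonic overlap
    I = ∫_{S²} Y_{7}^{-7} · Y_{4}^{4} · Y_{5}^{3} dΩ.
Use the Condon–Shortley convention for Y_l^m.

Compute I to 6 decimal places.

Checks pass: Σm=0; 16 even; l₃=5∈[3,11].
(2·7+1)(2·4+1)(2·5+1) = 1485
Δ: 6! 8! 2! / 17! → 1/6126120
sum: t=2:+1/69120 t=3:−1/20736 t=4:+1/69120 = -1/51840
3j²(7 4 5; 0 0 0) = Δ·Π!·Σ² = 280/21879  (sign +1)
sum: t=6:+1/58060800 = 1/58060800
3j²(7 4 5; -7 4 3) = Δ·Π!·Σ² = 7/510  (sign +1)
combine: 4πI² = 1485·280/21879·7/510 = 980/3757
take √, sign +1: I = 0.14407463

0.144075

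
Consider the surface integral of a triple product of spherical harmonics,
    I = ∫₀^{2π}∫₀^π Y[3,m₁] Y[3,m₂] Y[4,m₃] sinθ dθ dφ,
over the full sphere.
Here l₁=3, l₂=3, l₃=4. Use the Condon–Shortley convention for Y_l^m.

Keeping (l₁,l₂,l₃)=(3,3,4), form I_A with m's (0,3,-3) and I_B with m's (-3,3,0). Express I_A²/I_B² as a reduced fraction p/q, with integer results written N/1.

Shared (l₁,l₂,l₃)=(3,3,4): N and (l;000)² cancel in I_A²/I_B².
A: Δ = 2!·4!·4!/11! = 1/34650; Racah Σ t=2..2: t=2:+1/288 = 1/288; ⇒ 3j(3 3 4; 0 3 -3)² = 1/22, sgn -1
B: Δ = 2!·4!·4!/11! = 1/34650; Racah Σ t=2..2: t=2:+1/1152 = 1/1152; ⇒ 3j(3 3 4; -3 3 0)² = 1/154, sgn +1
I_A²/I_B² = (1/22)/(1/154) = 7/1

7/1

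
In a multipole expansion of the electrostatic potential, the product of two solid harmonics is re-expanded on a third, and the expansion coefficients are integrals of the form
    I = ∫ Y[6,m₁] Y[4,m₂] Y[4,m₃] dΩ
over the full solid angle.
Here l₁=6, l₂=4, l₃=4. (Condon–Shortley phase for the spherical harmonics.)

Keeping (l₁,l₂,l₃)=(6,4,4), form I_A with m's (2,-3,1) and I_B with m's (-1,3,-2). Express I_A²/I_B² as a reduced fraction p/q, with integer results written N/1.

l's match ⇒ only the (l;m) 3-j factors differ between A and B.
A: triangle coeff Δ(6,4,4) = 1/1261260; Σ_t [0,1]: t=0:+1/34560 t=1:−1/8640 = -1/11520; (3j)²=3/143 [(6 4 4; 2 -3 1)], sign=+1
B: triangle coeff Δ(6,4,4) = 1/1261260; Σ_t [5,6]: t=5:−1/11520 t=6:+1/86400 = -13/172800; (3j)²=13/660 [(6 4 4; -1 3 -2)], sign=-1
I_A²/I_B² = (3/143)/(13/660) = 180/169

180/169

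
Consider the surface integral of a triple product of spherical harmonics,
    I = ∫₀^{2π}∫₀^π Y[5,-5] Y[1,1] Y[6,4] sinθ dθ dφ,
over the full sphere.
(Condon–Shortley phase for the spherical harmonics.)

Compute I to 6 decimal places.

0.040859

m-sum 0 ✓  L=12 even ✓  4≤6≤6 ✓
Π(2lᵢ+1) = 11×3×13 = 429
triangle coeff Δ(5,1,6) = 1/858
Σ_t [0,0]: t=0:+1/14400 = 1/14400
(3j)²=6/143 [(5 1 6; 0 0 0)], sign=+1
Σ_t [0,0]: t=0:+1/7257600 = 1/7257600
(3j)²=1/858 [(5 1 6; -5 1 4)], sign=+1
⇒ 4πI² = 3/143
I = (+1)√(3/143/(4π)) = 0.04085899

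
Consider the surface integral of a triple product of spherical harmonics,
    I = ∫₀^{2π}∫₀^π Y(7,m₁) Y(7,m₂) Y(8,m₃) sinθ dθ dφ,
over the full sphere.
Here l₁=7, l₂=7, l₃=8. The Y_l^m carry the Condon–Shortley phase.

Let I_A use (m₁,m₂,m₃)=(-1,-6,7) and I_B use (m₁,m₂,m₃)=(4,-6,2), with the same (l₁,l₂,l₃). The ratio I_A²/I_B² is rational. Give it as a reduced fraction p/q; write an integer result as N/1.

26/21

Shared (l₁,l₂,l₃)=(7,7,8): N and (l;000)² cancel in I_A²/I_B².
A: Δ = 6!·8!·8!/23! = 1/22086194130; Racah Σ t=0..1: t=0:+1/146313216000 t=1:−1/24385536000 = -1/29262643200; ⇒ 3j(7 7 8; -1 -6 7)² = 650/52003, sgn +1
B: Δ = 6!·8!·8!/23! = 1/22086194130; Racah Σ t=0..1: t=0:+1/2612736000 t=1:−1/6967296000 = 1/4180377600; ⇒ 3j(7 7 8; 4 -6 2)² = 75/7429, sgn +1
I_A²/I_B² = (650/52003)/(75/7429) = 26/21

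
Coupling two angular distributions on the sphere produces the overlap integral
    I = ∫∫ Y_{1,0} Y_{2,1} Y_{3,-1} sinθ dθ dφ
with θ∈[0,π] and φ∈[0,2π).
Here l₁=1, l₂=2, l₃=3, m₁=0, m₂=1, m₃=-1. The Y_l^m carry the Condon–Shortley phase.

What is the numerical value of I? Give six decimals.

-0.233597

m-sum 0 ✓  L=6 even ✓  1≤3≤3 ✓
Π(2lᵢ+1) = 3×5×7 = 105
triangle coeff Δ(1,2,3) = 1/105
Σ_t [0,0]: t=0:+1/4 = 1/4
(3j)²=3/35 [(1 2 3; 0 0 0)], sign=-1
Σ_t [0,0]: t=0:+1/6 = 1/6
(3j)²=8/105 [(1 2 3; 0 1 -1)], sign=+1
⇒ 4πI² = 24/35
I = (-1)√(24/35/(4π)) = -0.23359668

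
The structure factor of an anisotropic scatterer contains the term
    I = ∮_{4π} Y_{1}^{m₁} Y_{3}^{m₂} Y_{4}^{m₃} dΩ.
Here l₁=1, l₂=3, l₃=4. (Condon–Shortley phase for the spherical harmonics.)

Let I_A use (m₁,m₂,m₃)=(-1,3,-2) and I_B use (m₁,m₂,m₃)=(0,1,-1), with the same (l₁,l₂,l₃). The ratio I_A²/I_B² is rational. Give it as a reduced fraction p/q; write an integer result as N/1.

1/15

Same 1,3,4: normalisation and zero-m 3j drop out of the ratio.
A: Δ: 0! 2! 6! / 9! → 1/252; sum: t=0:+1/1440 = 1/1440; 3j²(1 3 4; -1 3 -2) = Δ·Π!·Σ² = 1/252  (sign +1)
B: Δ: 0! 2! 6! / 9! → 1/252; sum: t=0:+1/48 = 1/48; 3j²(1 3 4; 0 1 -1) = Δ·Π!·Σ² = 5/84  (sign -1)
I_A²/I_B² = (1/252)/(5/84) = 1/15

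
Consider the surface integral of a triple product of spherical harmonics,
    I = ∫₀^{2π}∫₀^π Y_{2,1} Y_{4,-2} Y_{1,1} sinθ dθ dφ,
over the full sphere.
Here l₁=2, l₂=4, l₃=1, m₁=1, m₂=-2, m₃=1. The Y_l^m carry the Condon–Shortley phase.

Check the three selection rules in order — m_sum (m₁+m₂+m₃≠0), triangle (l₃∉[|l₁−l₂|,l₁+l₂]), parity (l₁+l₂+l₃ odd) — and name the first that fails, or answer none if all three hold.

Σmᵢ = 0  ✓
l₃∈[|l₁−l₂|,l₁+l₂]=[2,6], have l₃=1  ✗
Σlᵢ = 7 ⇒ odd

triangle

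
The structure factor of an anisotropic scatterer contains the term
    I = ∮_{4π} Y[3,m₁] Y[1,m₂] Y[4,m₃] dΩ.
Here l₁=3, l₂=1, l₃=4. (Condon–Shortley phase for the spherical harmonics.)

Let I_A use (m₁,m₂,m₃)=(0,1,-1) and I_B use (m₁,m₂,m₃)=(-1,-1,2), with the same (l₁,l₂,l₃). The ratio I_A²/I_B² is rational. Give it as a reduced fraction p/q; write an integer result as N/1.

2/3

l's match ⇒ only the (l;m) 3-j factors differ between A and B.
A: triangle coeff Δ(3,1,4) = 1/252; Σ_t [0,0]: t=0:+1/72 = 1/72; (3j)²=5/126 [(3 1 4; 0 1 -1)], sign=-1
B: triangle coeff Δ(3,1,4) = 1/252; Σ_t [0,0]: t=0:+1/96 = 1/96; (3j)²=5/84 [(3 1 4; -1 -1 2)], sign=+1
I_A²/I_B² = (5/126)/(5/84) = 2/3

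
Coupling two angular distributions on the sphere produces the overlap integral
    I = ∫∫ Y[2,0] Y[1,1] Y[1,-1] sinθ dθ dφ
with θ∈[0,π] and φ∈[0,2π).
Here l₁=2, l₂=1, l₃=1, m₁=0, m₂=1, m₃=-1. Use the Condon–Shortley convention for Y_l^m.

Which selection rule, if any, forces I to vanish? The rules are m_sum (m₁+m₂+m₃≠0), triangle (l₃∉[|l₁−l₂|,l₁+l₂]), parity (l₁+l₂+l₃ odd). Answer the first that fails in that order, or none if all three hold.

none

m₁+m₂+m₃ = 0 + 1 − 1 = 0  ✓
triangle: |2−1|=1 ≤ l₃=1 ≤ 2+1=3  ✓
parity: l₁+l₂+l₃ = 4 is even  ✓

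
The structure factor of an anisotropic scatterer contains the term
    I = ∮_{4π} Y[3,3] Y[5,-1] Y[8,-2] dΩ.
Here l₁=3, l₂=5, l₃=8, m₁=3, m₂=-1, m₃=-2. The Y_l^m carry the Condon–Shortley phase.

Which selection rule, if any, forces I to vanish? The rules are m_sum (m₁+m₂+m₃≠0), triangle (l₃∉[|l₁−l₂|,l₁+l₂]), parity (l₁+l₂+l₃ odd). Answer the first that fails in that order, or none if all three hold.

Σmᵢ = 0  ✓
l₃∈[|l₁−l₂|,l₁+l₂]=[2,8], have l₃=8  ✓
Σlᵢ = 16 ⇒ even  ✓

none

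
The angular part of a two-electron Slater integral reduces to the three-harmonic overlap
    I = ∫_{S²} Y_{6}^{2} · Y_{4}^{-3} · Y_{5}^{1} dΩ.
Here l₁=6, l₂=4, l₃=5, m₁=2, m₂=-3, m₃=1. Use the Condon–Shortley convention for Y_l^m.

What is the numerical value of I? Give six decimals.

L=15 odd ⇒ parity kills the (l;000) factor ⇒ I = 0

0.000000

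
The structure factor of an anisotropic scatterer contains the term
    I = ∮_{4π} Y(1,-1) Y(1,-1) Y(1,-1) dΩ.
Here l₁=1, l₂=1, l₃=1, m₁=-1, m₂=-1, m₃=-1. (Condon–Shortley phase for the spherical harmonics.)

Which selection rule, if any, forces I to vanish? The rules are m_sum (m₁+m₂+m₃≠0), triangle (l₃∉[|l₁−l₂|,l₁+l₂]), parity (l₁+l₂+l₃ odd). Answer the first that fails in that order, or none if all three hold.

azimuthal sum: -1 − 1 − 1 = -3  ✗
0 ≤ 1 ≤ 2 (triangle on l)
L = 1 + 1 + 1 = 3 (odd)

m_sum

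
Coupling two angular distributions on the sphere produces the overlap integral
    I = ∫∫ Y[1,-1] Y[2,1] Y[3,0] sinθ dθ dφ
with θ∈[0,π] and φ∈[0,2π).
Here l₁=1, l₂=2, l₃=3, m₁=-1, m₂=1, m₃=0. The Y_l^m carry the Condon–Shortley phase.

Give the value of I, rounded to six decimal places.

0.143048

m-sum 0 ✓  L=6 even ✓  1≤3≤3 ✓
Π(2lᵢ+1) = 3×5×7 = 105
triangle coeff Δ(1,2,3) = 1/105
Σ_t [0,0]: t=0:+1/4 = 1/4
(3j)²=3/35 [(1 2 3; 0 0 0)], sign=-1
Σ_t [0,0]: t=0:+1/12 = 1/12
(3j)²=1/35 [(1 2 3; -1 1 0)], sign=-1
⇒ 4πI² = 9/35
I = (+1)√(9/35/(4π)) = 0.14304817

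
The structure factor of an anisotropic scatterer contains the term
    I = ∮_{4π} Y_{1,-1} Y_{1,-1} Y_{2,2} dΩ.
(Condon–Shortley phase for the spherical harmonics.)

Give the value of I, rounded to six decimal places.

0.309019

Rules hold: Σm=0, L=4 even, 0≤2≤2.
N = 3·3·5 = 45
Δ = 0!·2!·2!/5! = 1/30
Racah Σ t=0..0: t=0:+1/1 = 1/1
⇒ 3j(1 1 2; 0 0 0)² = 2/15, sgn +1
Racah Σ t=0..0: t=0:+1/4 = 1/4
⇒ 3j(1 1 2; -1 -1 2)² = 1/5, sgn +1
4πI² = N·(3j₀)²·(3jₘ)² = 6/5
I = +1·√(1.2/4π) = 0.30901936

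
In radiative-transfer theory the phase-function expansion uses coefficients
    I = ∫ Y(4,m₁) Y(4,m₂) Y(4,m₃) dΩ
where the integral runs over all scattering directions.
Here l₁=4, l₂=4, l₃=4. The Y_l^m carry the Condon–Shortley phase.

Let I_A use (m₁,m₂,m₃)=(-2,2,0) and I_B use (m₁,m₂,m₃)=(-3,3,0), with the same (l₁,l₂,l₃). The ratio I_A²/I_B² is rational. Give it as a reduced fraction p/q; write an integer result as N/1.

121/441

Shared (l₁,l₂,l₃)=(4,4,4): N and (l;000)² cancel in I_A²/I_B².
A: Δ = 4!·4!·4!/13! = 1/450450; Racah Σ t=2..4: t=2:+1/2304 t=3:−1/216 t=4:+1/384 = -11/6912; ⇒ 3j(4 4 4; -2 2 0)² = 11/1638, sgn -1
B: Δ = 4!·4!·4!/13! = 1/450450; Racah Σ t=3..4: t=3:−1/3456 t=4:+1/864 = 1/1152; ⇒ 3j(4 4 4; -3 3 0)² = 7/286, sgn +1
I_A²/I_B² = (11/1638)/(7/286) = 121/441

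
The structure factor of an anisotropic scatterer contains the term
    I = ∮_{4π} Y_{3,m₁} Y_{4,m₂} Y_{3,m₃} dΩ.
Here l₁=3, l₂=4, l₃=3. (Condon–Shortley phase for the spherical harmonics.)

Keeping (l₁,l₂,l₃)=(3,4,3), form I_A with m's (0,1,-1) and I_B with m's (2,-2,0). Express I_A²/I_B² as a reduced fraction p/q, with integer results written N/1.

5/1

Same 3,4,3: normalisation and zero-m 3j drop out of the ratio.
A: Δ: 4! 2! 4! / 11! → 1/34650; sum: t=1:−1/288 t=2:+1/24 t=3:−1/48 = 5/288; 3j²(3 4 3; 0 1 -1) = Δ·Π!·Σ² = 5/462  (sign +1)
B: Δ: 4! 2! 4! / 11! → 1/34650; sum: t=0:+1/96 t=1:−1/72 = -1/288; 3j²(3 4 3; 2 -2 0) = Δ·Π!·Σ² = 1/462  (sign +1)
I_A²/I_B² = (5/462)/(1/462) = 5/1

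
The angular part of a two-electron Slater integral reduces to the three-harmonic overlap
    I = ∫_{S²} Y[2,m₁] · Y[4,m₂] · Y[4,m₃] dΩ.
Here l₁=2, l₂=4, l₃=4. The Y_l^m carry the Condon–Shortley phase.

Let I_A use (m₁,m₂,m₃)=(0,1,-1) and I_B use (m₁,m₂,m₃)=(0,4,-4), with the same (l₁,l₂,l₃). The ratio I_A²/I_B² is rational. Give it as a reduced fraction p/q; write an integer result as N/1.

289/784

Shared (l₁,l₂,l₃)=(2,4,4): N and (l;000)² cancel in I_A²/I_B².
A: Δ = 2!·2!·6!/11! = 1/13860; Racah Σ t=0..2: t=0:+1/480 t=1:−1/48 t=2:+1/144 = -17/1440; ⇒ 3j(2 4 4; 0 1 -1)² = 289/13860, sgn +1
B: Δ = 2!·2!·6!/11! = 1/13860; Racah Σ t=2..2: t=2:+1/2880 = 1/2880; ⇒ 3j(2 4 4; 0 4 -4)² = 28/495, sgn +1
I_A²/I_B² = (289/13860)/(28/495) = 289/784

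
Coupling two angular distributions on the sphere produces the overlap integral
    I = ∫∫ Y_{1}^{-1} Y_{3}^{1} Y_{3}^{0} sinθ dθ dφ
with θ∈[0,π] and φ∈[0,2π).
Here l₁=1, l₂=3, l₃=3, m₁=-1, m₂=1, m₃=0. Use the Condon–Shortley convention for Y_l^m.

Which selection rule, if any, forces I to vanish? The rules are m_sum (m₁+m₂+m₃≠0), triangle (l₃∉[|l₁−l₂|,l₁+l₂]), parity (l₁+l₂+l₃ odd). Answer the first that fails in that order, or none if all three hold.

Σmᵢ = 0  ✓
l₃∈[|l₁−l₂|,l₁+l₂]=[2,4], have l₃=3  ✓
Σlᵢ = 7 ⇒ odd  ✗

parity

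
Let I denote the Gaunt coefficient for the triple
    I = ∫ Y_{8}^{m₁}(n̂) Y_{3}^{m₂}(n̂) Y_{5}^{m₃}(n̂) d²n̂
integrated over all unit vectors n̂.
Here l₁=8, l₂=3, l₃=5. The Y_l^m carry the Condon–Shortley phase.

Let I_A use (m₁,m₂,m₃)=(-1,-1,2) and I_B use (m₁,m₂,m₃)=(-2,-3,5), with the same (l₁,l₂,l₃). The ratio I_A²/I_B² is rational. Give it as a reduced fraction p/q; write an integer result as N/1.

l's match ⇒ only the (l;m) 3-j factors differ between A and B.
A: triangle coeff Δ(8,3,5) = 1/136136; Σ_t [2,2]: t=2:+1/1451520 = 1/1451520; (3j)²=45/4862 [(8 3 5; -1 -1 2)], sign=-1
B: triangle coeff Δ(8,3,5) = 1/136136; Σ_t [0,0]: t=0:+1/2612736000 = 1/2612736000; (3j)²=1/136136 [(8 3 5; -2 -3 5)], sign=+1
I_A²/I_B² = (45/4862)/(1/136136) = 1260/1

1260/1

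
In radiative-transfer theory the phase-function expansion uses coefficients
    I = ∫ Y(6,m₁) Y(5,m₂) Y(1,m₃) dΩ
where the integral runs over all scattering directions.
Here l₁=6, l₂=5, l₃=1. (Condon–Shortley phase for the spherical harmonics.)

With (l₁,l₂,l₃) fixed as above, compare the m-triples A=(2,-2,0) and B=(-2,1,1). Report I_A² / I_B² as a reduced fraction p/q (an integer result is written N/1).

8/7

Same 6,5,1: normalisation and zero-m 3j drop out of the ratio.
A: Δ: 10! 2! 0! / 13! → 1/858; sum: t=3:−1/30240 = -1/30240; 3j²(6 5 1; 2 -2 0) = Δ·Π!·Σ² = 16/429  (sign +1)
B: Δ: 10! 2! 0! / 13! → 1/858; sum: t=6:+1/34560 = 1/34560; 3j²(6 5 1; -2 1 1) = Δ·Π!·Σ² = 14/429  (sign +1)
I_A²/I_B² = (16/429)/(14/429) = 8/7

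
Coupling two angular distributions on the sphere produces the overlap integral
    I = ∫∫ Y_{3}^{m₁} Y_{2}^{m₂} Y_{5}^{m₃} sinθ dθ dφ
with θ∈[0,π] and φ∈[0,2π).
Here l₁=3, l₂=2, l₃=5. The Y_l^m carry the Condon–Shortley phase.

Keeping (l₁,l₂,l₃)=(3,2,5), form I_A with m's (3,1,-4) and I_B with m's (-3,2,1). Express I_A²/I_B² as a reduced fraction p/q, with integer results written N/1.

84/1

Shared (l₁,l₂,l₃)=(3,2,5): N and (l;000)² cancel in I_A²/I_B².
A: Δ = 0!·6!·4!/11! = 1/2310; Racah Σ t=0..0: t=0:+1/4320 = 1/4320; ⇒ 3j(3 2 5; 3 1 -4)² = 2/55, sgn -1
B: Δ = 0!·6!·4!/11! = 1/2310; Racah Σ t=0..0: t=0:+1/17280 = 1/17280; ⇒ 3j(3 2 5; -3 2 1)² = 1/2310, sgn +1
I_A²/I_B² = (2/55)/(1/2310) = 84/1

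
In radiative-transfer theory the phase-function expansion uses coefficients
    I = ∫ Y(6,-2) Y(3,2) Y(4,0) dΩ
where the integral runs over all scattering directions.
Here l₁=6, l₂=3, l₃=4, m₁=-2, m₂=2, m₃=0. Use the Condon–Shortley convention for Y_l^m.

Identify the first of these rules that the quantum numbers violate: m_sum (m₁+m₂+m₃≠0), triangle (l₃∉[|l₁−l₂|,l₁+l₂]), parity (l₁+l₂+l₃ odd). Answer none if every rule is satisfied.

parity

m₁+m₂+m₃ = -2 + 2 + 0 = 0  ✓
triangle: |6−3|=3 ≤ l₃=4 ≤ 6+3=9  ✓
parity: l₁+l₂+l₃ = 13 is odd  ✗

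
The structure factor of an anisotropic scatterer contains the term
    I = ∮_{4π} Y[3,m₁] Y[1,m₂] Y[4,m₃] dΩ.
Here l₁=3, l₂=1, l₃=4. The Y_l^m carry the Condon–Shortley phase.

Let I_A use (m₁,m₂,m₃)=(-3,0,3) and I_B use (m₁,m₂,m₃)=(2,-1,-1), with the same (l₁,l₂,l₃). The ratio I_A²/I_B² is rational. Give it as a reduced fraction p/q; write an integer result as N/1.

l's match ⇒ only the (l;m) 3-j factors differ between A and B.
A: triangle coeff Δ(3,1,4) = 1/252; Σ_t [0,0]: t=0:+1/720 = 1/720; (3j)²=1/36 [(3 1 4; -3 0 3)], sign=-1
B: triangle coeff Δ(3,1,4) = 1/252; Σ_t [0,0]: t=0:+1/240 = 1/240; (3j)²=1/84 [(3 1 4; 2 -1 -1)], sign=-1
I_A²/I_B² = (1/36)/(1/84) = 7/3

7/3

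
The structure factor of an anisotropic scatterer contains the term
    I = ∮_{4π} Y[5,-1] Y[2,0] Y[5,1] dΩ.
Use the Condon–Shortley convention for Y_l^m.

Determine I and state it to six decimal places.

-0.145565

m-sum 0 ✓  L=12 even ✓  3≤5≤7 ✓
Π(2lᵢ+1) = 11×5×11 = 605
triangle coeff Δ(5,2,5) = 1/38610
Σ_t [0,2]: t=0:+1/2880 t=1:−1/576 t=2:+1/2880 = -1/960
(3j)²=10/429 [(5 2 5; 0 0 0)], sign=+1
Σ_t [0,2]: t=0:+1/5760 t=1:−1/720 t=2:+1/2304 = -1/1280
(3j)²=27/1430 [(5 2 5; -1 0 1)], sign=-1
⇒ 4πI² = 45/169
I = (-1)√(45/169/(4π)) = -0.14556534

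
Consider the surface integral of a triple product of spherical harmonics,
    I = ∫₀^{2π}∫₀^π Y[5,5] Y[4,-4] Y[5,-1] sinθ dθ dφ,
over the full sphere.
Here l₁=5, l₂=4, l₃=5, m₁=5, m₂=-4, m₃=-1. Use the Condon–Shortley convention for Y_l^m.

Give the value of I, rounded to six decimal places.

Checks pass: Σm=0; 14 even; l₃=5∈[1,9].
(2·5+1)(2·4+1)(2·5+1) = 1089
Δ: 4! 6! 4! / 15! → 1/3153150
sum: t=0:+1/69120 t=1:−1/1728 t=2:+1/576 t=3:−1/1728 t=4:+1/69120 = 7/11520
3j²(5 4 5; 0 0 0) = Δ·Π!·Σ² = 2/143  (sign -1)
sum: t=0:+1/414720 = 1/414720
3j²(5 4 5; 5 -4 -1) = Δ·Π!·Σ² = 2/429  (sign +1)
combine: 4πI² = 1089·2/143·2/429 = 12/169
take √, sign -1: I = -0.07516962

-0.075170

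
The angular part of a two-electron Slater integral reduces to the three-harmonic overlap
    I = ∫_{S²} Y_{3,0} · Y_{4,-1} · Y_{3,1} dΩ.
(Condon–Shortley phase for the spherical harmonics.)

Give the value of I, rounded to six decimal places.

-0.099323

Rules hold: Σm=0, L=10 even, 1≤3≤7.
N = 7·9·7 = 441
Δ = 4!·2!·4!/11! = 1/34650
Racah Σ t=1..3: t=1:−1/72 t=2:+1/16 t=3:−1/72 = 5/144
⇒ 3j(3 4 3; 0 0 0)² = 2/77, sgn -1
Racah Σ t=1..3: t=1:−1/48 t=2:+1/24 t=3:−1/288 = 5/288
⇒ 3j(3 4 3; 0 -1 1)² = 5/462, sgn +1
4πI² = N·(3j₀)²·(3jₘ)² = 15/121
I = -1·√(0.123967/4π) = -0.09932258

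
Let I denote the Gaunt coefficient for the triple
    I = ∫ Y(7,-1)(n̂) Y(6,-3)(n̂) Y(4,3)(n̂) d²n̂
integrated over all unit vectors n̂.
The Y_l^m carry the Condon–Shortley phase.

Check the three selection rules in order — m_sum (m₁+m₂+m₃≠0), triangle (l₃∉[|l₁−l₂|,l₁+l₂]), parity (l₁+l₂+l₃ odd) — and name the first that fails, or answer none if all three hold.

azimuthal sum: -1 − 3 + 3 = -1  ✗
1 ≤ 4 ≤ 13 (triangle on l)
L = 7 + 6 + 4 = 17 (odd)

m_sum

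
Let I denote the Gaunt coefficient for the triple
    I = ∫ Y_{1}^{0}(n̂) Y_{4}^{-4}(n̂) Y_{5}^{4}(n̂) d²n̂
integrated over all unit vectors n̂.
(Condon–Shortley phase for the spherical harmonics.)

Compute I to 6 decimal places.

Rules hold: Σm=0, L=10 even, 3≤5≤5.
N = 3·9·11 = 297
Δ = 0!·2!·8!/11! = 1/495
Racah Σ t=0..0: t=0:+1/576 = 1/576
⇒ 3j(1 4 5; 0 0 0)² = 5/99, sgn -1
Racah Σ t=0..0: t=0:+1/40320 = 1/40320
⇒ 3j(1 4 5; 0 -4 4)² = 1/55, sgn -1
4πI² = N·(3j₀)²·(3jₘ)² = 3/11
I = +1·√(0.272727/4π) = 0.14731920

0.147319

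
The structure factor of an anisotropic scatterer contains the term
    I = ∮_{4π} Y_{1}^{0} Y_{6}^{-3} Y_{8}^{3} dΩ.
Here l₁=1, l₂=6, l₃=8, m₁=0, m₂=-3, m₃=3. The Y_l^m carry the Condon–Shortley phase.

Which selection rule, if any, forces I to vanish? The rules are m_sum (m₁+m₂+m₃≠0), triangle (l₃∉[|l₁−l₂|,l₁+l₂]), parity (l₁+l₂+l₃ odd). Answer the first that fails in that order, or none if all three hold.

Σmᵢ = 0  ✓
l₃∈[|l₁−l₂|,l₁+l₂]=[5,7], have l₃=8  ✗
Σlᵢ = 15 ⇒ odd

triangle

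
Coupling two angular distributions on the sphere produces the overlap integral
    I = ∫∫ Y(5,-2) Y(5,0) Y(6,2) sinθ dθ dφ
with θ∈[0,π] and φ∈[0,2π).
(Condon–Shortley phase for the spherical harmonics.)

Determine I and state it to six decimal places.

-0.043391

Rules hold: Σm=0, L=16 even, 0≤6≤10.
N = 11·11·13 = 1573
Δ = 4!·6!·6!/17! = 1/28588560
Racah Σ t=0..4: t=0:+1/345600 t=1:−1/13824 t=2:+1/5184 t=3:−1/13824 t=4:+1/345600 = 7/129600
⇒ 3j(5 5 6; 0 0 0)² = 80/7293, sgn +1
Racah Σ t=1..4: t=1:−1/207360 t=2:+1/17280 t=3:−1/13824 t=4:+1/103680 = -1/103680
⇒ 3j(5 5 6; -2 0 2)² = 10/7293, sgn -1
4πI² = N·(3j₀)²·(3jₘ)² = 800/33813
I = -1·√(0.0236595/4π) = -0.04339086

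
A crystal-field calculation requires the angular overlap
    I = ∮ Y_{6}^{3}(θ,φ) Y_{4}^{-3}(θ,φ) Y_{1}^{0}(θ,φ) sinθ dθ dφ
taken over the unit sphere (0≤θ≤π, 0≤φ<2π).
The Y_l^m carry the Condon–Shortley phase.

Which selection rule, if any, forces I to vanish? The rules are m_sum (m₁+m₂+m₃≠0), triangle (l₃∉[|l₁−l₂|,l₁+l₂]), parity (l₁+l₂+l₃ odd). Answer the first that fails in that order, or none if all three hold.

triangle

Σmᵢ = 0  ✓
l₃∈[|l₁−l₂|,l₁+l₂]=[2,10], have l₃=1  ✗
Σlᵢ = 11 ⇒ odd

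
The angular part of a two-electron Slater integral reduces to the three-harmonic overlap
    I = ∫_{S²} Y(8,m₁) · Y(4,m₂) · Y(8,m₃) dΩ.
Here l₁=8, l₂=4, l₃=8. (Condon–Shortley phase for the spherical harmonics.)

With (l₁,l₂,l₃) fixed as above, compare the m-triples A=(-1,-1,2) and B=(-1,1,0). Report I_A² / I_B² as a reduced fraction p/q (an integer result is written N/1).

Shared (l₁,l₂,l₃)=(8,4,8): N and (l;000)² cancel in I_A²/I_B².
A: Δ = 4!·12!·4!/21! = 1/185175900; Racah Σ t=0..3: t=0:+1/313528320 t=1:−1/23224320 t=2:+1/14515200 t=3:−1/74649600 = 7/447897600; ⇒ 3j(8 4 8; -1 -1 2)² = 343/75582, sgn +1
B: Δ = 4!·12!·4!/21! = 1/185175900; Racah Σ t=1..4: t=1:−1/139345920 t=2:+1/14515200 t=3:−1/12441600 t=4:+1/87091200 = -1/139345920; ⇒ 3j(8 4 8; -1 1 0)² = 5/8398, sgn -1
I_A²/I_B² = (343/75582)/(5/8398) = 343/45

343/45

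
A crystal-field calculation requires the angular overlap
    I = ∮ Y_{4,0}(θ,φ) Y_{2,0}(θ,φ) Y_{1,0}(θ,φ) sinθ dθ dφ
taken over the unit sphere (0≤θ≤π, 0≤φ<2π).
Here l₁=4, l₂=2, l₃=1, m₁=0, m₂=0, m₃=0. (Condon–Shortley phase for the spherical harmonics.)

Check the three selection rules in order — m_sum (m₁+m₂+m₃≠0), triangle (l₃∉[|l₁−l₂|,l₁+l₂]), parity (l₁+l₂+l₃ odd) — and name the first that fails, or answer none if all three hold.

Σmᵢ = 0  ✓
l₃∈[|l₁−l₂|,l₁+l₂]=[2,6], have l₃=1  ✗
Σlᵢ = 7 ⇒ odd

triangle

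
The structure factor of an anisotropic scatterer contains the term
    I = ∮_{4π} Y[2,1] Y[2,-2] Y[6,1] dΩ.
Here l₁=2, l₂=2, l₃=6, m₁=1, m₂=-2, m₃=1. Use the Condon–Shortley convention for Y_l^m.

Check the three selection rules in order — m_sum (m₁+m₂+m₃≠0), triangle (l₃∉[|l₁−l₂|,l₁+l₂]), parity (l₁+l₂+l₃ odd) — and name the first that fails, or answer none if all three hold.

triangle

m₁+m₂+m₃ = 1 − 2 + 1 = 0  ✓
triangle: |2−2|=0 ≤ l₃=6 ≤ 2+2=4  ✗
parity: l₁+l₂+l₃ = 10 is even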